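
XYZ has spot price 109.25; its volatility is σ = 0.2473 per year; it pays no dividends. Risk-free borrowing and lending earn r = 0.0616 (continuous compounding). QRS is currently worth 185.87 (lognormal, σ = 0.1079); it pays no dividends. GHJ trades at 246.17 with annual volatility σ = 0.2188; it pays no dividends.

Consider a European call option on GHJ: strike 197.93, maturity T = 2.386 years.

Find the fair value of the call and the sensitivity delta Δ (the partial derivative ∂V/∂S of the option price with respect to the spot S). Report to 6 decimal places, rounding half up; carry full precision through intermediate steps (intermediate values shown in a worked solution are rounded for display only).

price = 80.194124
Δ = 0.894206

σ√T = 0.2188·√2.386 = 0.337973
d₁ = (ln(S/K) + (r+σ²/2)T) / (σ√T) = (ln(246.17/197.93) + (0.0616+0.2188²/2)·2.386) / 0.337973 = (0.218109 + 0.204091) / 0.337973 = 1.249209
d₂ = d₁ − σ√T = 1.249209 − 0.337973 = 0.911236
e^{−rT} = 0.863313
N(d₁) = 0.894206,  N(d₂) = 0.818914
Call price V = S·N(d₁) − K·e^{−rT}·N(d₂) = 220.126626 − 139.932502 = 80.194124
Δ = N(d₁) = 0.894206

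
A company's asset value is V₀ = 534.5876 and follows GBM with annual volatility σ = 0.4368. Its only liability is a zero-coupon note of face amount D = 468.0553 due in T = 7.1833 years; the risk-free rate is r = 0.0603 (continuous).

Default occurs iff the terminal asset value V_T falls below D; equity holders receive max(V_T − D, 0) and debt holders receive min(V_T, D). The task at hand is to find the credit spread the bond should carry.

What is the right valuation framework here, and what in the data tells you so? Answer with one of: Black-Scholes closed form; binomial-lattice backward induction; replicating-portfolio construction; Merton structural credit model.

Key observation: the asked-for credit quantity lives on the firm's capital structure — asset value, asset volatility, debt face 468.0553 — which is the structural model's domain.

framework: Merton structural credit model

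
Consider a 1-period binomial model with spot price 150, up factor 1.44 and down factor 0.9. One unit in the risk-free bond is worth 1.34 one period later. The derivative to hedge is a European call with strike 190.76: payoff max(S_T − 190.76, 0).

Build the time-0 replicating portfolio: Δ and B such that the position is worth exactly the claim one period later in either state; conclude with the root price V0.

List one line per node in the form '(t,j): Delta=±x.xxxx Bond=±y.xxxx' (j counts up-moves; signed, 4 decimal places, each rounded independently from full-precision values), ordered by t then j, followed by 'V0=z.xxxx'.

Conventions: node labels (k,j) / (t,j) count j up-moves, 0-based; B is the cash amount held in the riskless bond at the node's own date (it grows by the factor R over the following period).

(0,0): Delta=0.3116 Bond=-31.3930
V0=15.3477

Arbitrage-free pricing uses the up-move probability p* = (R−d)/(u−d) = 0.8148, discounting each step at R = 1.34.
Terminal payoffs: V(1,0)=0.0000, V(1,1)=25.2400
  t=0,j=0: stock 150.0000 → up 216.0000 (V=25.2400), down 135.0000 (V=0.0000). Price 15.3477; hedge Δ=0.3116, bond B=-31.3930.
Check: Δ(0,0)·S0 + B(0,0) = 15.3477 = V0.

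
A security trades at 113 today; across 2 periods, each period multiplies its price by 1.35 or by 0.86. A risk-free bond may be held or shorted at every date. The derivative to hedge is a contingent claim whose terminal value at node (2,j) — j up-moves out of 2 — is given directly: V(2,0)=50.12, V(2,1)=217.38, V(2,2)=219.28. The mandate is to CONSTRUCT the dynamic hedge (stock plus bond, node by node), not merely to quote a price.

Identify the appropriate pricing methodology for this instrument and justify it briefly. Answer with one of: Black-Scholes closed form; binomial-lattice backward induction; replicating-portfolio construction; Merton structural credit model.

framework: replicating-portfolio construction

Key observation: what is demanded is not a single number but the (Δ, B) position at each node of the 1.35/0.86 tree starting at 113; constructing those positions is the replicating-portfolio method.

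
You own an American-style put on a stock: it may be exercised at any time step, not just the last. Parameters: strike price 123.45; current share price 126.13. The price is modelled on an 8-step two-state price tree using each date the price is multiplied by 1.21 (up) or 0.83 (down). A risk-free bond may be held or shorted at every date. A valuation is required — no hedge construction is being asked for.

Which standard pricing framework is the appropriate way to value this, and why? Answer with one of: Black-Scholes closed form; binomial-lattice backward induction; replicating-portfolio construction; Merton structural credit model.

framework: binomial-lattice backward induction

Key observation: the defining feature is the embedded early-exercise option across 8 discrete dates on the spot-126.13 tree; pricing the strike-123.45 put means working backward with an exercise test at every node.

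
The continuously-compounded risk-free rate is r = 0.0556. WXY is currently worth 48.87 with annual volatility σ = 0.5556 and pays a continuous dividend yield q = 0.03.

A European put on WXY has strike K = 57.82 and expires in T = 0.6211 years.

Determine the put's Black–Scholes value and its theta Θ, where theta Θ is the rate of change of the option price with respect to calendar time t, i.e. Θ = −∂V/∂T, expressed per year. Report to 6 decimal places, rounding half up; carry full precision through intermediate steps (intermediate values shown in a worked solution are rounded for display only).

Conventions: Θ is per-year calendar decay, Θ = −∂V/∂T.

σ√T = 0.5556·√0.6211 = 0.437868
d₁ = (ln(S/K) + (r−q+σ²/2)T) / (σ√T) = (ln(48.87/57.82) + (0.0556−0.03+0.5556²/2)·0.6211) / 0.437868 = (-0.168171 + 0.111764) / 0.437868 = -0.128821
d₂ = d₁ − σ√T = -0.128821 − 0.437868 = -0.566689
e^{−rT} = 0.966056
e^{−qT} = 0.981540
N(−d₁) = 0.551251,  N(−d₂) = 0.714537
Put price V = K·e^{−rT}·N(−d₂) − S·e^{−qT}·N(−d₁) = 39.912180 − 26.442295 = 13.469885
φ(d₁) = (1/√(2π))·e^{−d₁²/2} = 0.395646
Θ = −S·e^{−qT}·φ(d₁)·σ/(2√T) − q·S·e^{−qT}·N(−d₁) + r·K·e^{−rT}·N(−d₂) = −6.689723 − 0.793269 + 2.219117 = -5.263874

price = 13.469885
Θ = -5.263874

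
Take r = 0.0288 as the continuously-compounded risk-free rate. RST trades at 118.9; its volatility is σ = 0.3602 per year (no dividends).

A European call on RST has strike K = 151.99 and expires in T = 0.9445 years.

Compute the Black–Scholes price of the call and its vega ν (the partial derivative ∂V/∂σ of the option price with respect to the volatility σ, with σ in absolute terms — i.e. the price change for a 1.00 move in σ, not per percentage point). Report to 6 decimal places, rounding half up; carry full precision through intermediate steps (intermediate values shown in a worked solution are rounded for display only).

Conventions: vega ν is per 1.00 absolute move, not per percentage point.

σ√T = 0.3602·√0.9445 = 0.350062
d₁ = (ln(S/K) + (r+σ²/2)T) / (σ√T) = (ln(118.9/151.99) + (0.0288+0.3602²/2)·0.9445) / 0.350062 = (-0.245532 + 0.088473) / 0.350062 = -0.448660
d₂ = d₁ − σ√T = -0.448660 − 0.350062 = -0.798722
e^{−rT} = 0.973165
N(d₁) = 0.326838,  N(d₂) = 0.212226
Call price V = S·N(d₁) − K·e^{−rT}·N(d₂) = 38.861096 − 31.390619 = 7.470477
φ(d₁) = (1/√(2π))·e^{−d₁²/2} = 0.360744
ν = S·φ(d₁)·√T = 41.685218

price = 7.470477
ν = 41.685218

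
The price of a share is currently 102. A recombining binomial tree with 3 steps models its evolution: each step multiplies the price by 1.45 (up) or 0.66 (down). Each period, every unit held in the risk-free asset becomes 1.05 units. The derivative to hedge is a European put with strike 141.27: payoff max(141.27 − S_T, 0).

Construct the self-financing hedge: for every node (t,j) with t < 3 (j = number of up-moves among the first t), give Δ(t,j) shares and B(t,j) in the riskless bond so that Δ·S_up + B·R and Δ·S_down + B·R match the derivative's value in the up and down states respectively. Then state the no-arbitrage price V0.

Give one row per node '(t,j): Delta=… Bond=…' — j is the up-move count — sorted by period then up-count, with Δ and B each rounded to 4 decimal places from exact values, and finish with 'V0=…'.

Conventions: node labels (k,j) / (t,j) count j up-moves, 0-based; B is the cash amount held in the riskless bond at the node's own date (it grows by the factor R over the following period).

(0,0): Delta=-0.5337 Bond=92.1957
(1,0): Delta=-0.9976 Bond=128.0349
(1,1): Delta=-0.3171 Bond=64.7753
(2,0): Delta=-1.0000 Bond=134.5429
(2,1): Delta=-0.9965 Bond=134.3278
(2,2): Delta=0.0000 Bond=0.0000
V0=37.7568

Since d<R<u, set p* = (R−d)/(u−d) = 0.4937; price each node as the discounted p*-expectation of its children.
Terminal payoffs: V(3,0)=111.9454, V(3,1)=76.8448, V(3,2)=0.0000, V(3,3)=0.0000
(2,0): S=44.4312. Δ = (V_up−V_dn)/(S_up−S_dn) = (76.8448−111.9454)/(64.4252−29.3246) = -1.0000. V = [p*·76.8448 + (1−p*)·111.9454]/1.05 = 90.1117. B = V − Δ·S = 134.5429.
(2,1): S=97.6140. Δ = (V_up−V_dn)/(S_up−S_dn) = (0.0000−76.8448)/(141.5403−64.4252) = -0.9965. V = [p*·0.0000 + (1−p*)·76.8448]/1.05 = 37.0559. B = V − Δ·S = 134.3278.
(2,2): S=214.4550. Δ = (V_up−V_dn)/(S_up−S_dn) = (0.0000−0.0000)/(310.9597−141.5403) = 0.0000. V = [p*·0.0000 + (1−p*)·0.0000]/1.05 = 0.0000. B = V − Δ·S = 0.0000.
(1,0): S=67.3200. Δ = (V_up−V_dn)/(S_up−S_dn) = (37.0559−90.1117)/(97.6140−44.4312) = -0.9976. V = [p*·37.0559 + (1−p*)·90.1117]/1.05 = 60.8758. B = V − Δ·S = 128.0349.
(1,1): S=147.9000. Δ = (V_up−V_dn)/(S_up−S_dn) = (0.0000−37.0559)/(214.4550−97.6140) = -0.3171. V = [p*·0.0000 + (1−p*)·37.0559]/1.05 = 17.8690. B = V − Δ·S = 64.7753.
(0,0): S=102.0000. Δ = (V_up−V_dn)/(S_up−S_dn) = (17.8690−60.8758)/(147.9000−67.3200) = -0.5337. V = [p*·17.8690 + (1−p*)·60.8758]/1.05 = 37.7568. B = V − Δ·S = 92.1957.
Check: Δ(0,0)·S0 + B(0,0) = 37.7568 = V0.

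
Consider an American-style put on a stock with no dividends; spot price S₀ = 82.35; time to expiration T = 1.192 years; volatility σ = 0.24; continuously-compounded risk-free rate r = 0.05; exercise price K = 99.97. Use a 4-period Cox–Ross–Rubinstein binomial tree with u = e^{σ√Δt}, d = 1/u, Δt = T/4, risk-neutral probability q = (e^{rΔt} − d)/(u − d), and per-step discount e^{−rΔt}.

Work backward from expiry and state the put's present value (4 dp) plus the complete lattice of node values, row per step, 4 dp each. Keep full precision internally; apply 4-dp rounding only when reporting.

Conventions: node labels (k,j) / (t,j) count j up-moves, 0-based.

Δt=0.29800  u=1.13998  d=0.87721  q=0.52442  discount=0.98521
step 4 (expiry): payoffs max(K−S,0) = 51.2095 36.6026 17.6200 0.0000 0.0000
k=3: (k=3,j=0): S=55.5862, K−S=44.3838, hold=42.9053 ⇒ V=44.3838 exercise | (k=3,j=1): S=72.2378, K−S=27.7322, hold=26.2537 ⇒ V=27.7322 exercise | (k=3,j=2): S=93.8777, K−S=6.0923, hold=8.2558 ⇒ V=8.2558 continue | (k=3,j=3): S=122.0001, K−S=0.0000, hold=0.0000 ⇒ V=0.0000 continue
k=2: (k=2,j=0): S=63.3674, K−S=36.6026, hold=35.1241 ⇒ V=36.6026 exercise | (k=2,j=1): S=82.3500, K−S=17.6200, hold=17.2593 ⇒ V=17.6200 exercise | (k=2,j=2): S=107.0191, K−S=0.0000, hold=3.8682 ⇒ V=3.8682 continue
k=1: (k=1,j=0): S=72.2378, K−S=27.7322, hold=26.2537 ⇒ V=27.7322 exercise | (k=1,j=1): S=93.8777, K−S=6.0923, hold=10.2544 ⇒ V=10.2544 continue
k=0: (k=0,j=0): S=82.3500, K−S=17.6200, hold=18.2919 ⇒ V=18.2919 continue

price = 18.2919
tree:
18.2919
27.7322 10.2544
36.6026 17.6200 3.8682
44.3838 27.7322 8.2558 0.0000
51.2095 36.6026 17.6200 0.0000 0.0000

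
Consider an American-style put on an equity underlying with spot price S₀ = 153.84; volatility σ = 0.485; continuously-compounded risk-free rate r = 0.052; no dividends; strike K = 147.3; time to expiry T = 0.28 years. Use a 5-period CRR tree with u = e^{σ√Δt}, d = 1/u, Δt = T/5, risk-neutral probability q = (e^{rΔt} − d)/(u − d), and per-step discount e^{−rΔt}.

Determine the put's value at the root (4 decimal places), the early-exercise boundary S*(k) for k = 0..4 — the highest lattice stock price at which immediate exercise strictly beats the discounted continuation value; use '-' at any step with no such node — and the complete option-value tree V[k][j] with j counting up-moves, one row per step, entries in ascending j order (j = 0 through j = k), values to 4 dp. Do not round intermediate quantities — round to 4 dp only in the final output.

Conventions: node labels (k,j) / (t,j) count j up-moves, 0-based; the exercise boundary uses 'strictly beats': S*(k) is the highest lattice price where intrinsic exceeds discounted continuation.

params: Δt=0.05600 u=1.12162 d=0.89157 q=0.48402 e^(-rΔt)=0.99709
t_5 payoffs: 60.6347 38.2728 10.1410 0.0000 0.0000 0.0000
t_4: node(4,0) S=97.2053 payoff=50.0947 vs cont=49.6664 → 50.0947 [stop]  node(4,1) S=122.2868 payoff=25.0132 vs cont=24.5849 → 25.0132 [stop]  node(4,2) S=153.8400 payoff=0.0000 vs cont=5.2174 → 5.2174 [wait]  node(4,3) S=193.5347 payoff=0.0000 vs cont=0.0000 → 0.0000 [wait]  node(4,4) S=243.4717 payoff=0.0000 vs cont=0.0000 → 0.0000 [wait]  ⇒ S*(4)=122.2868
t_3: node(3,0) S=109.0272 payoff=38.2728 vs cont=37.8445 → 38.2728 [stop]  node(3,1) S=137.1590 payoff=10.1410 vs cont=15.3868 → 15.3868 [wait]  node(3,2) S=172.5497 payoff=0.0000 vs cont=2.6843 → 2.6843 [wait]  node(3,3) S=217.0720 payoff=0.0000 vs cont=0.0000 → 0.0000 [wait]  ⇒ S*(3)=109.0272
t_2: node(2,0) S=122.2868 payoff=25.0132 vs cont=27.1166 → 27.1166 [wait]  node(2,1) S=153.8400 payoff=0.0000 vs cont=9.2117 → 9.2117 [wait]  node(2,2) S=193.5347 payoff=0.0000 vs cont=1.3810 → 1.3810 [wait]  ⇒ S*(2)=-
t_1: node(1,0) S=137.1590 payoff=10.1410 vs cont=18.3967 → 18.3967 [wait]  node(1,1) S=172.5497 payoff=0.0000 vs cont=5.4058 → 5.4058 [wait]  ⇒ S*(1)=-
t_0: node(0,0) S=153.8400 payoff=0.0000 vs cont=12.0737 → 12.0737 [wait]  ⇒ S*(0)=-

price = 12.0737
boundary = - - - 109.0272 122.2868
tree:
12.0737
18.3967 5.4058
27.1166 9.2117 1.3810
38.2728 15.3868 2.6843 0.0000
50.0947 25.0132 5.2174 0.0000 0.0000
60.6347 38.2728 10.1410 0.0000 0.0000 0.0000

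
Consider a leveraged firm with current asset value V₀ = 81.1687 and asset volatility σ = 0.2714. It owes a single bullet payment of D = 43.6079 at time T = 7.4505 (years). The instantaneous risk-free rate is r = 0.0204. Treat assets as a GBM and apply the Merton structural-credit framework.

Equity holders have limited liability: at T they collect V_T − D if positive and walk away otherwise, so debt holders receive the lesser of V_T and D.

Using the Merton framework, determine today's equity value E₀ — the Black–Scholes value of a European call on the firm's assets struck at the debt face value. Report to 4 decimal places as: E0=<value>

E0=46.7034

Equity is a call on the firm's assets struck at D = 43.6079:
d₁ = [ln(V₀/D) + (r + σ²/2)T] / (σ√T)
   = [ln(81.1687/43.6079) + (0.0204 + 0.5·0.2714²)·7.4505] / (0.2714·√7.4505)
   = [0.621291 + 0.426385] / 0.740803 = 1.414244
d₂ = d₁ − σ√T = 1.414244 − 0.740803 = 0.673441
N(d₁) = 0.921355,  N(d₂) = 0.749667,  e^(−rT) = 0.858997
E₀ = V₀·N(d₁) − D·e^(−rT)·N(d₂)
   = 81.1687·0.921355 − 43.6079·0.858997·0.749667 = 46.703380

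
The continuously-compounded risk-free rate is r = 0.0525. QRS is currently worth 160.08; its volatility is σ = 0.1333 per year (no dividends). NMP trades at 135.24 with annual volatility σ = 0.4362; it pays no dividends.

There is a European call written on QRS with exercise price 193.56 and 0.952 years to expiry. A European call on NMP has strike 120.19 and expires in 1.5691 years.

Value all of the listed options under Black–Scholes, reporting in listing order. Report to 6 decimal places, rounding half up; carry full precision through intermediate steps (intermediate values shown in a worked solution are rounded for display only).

[QRS call K=193.56]
σ√T = 0.1333·√0.952 = 0.130061
d₁ = (ln(S/K) + (r+σ²/2)T) / (σ√T) = (ln(160.08/193.56) + (0.0525+0.1333²/2)·0.952) / 0.130061 = (-0.189914 + 0.058438) / 0.130061 = -1.010875
d₂ = d₁ − σ√T = -1.010875 − 0.130061 = -1.140936
e^{−rT} = 0.951248
N(d₁) = 0.156038,  N(d₂) = 0.126948
price = S·N(d₁) − K·e^{−rT}·N(d₂) = 24.978589 − 23.374168 = 1.604421
[NMP call K=120.19]
σ√T = 0.4362·√1.5691 = 0.546400
d₁ = (ln(S/K) + (r+σ²/2)T) / (σ√T) = (ln(135.24/120.19) + (0.0525+0.4362²/2)·1.5691) / 0.546400 = (0.117977 + 0.231654) / 0.546400 = 0.639882
d₂ = d₁ − σ√T = 0.639882 − 0.546400 = 0.093481
e^{−rT} = 0.920924
N(d₁) = 0.738875,  N(d₂) = 0.537239
price = S·N(d₁) − K·e^{−rT}·N(d₂) = 99.925487 − 59.464804 = 40.460683

price(QRS call K=193.56) = 1.604421
price(NMP call K=120.19) = 40.460683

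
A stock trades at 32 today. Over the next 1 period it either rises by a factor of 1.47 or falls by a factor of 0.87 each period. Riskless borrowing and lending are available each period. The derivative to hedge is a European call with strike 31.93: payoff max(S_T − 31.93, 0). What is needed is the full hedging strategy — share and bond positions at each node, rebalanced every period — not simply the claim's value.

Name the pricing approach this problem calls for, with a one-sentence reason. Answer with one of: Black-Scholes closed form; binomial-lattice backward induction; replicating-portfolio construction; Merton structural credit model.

framework: replicating-portfolio construction

Key observation: since the answer must list Δ and B at each node of the 1.47/0.87 lattice on 32, the replicating-portfolio method — solving the two-state system at every node — is the one that applies.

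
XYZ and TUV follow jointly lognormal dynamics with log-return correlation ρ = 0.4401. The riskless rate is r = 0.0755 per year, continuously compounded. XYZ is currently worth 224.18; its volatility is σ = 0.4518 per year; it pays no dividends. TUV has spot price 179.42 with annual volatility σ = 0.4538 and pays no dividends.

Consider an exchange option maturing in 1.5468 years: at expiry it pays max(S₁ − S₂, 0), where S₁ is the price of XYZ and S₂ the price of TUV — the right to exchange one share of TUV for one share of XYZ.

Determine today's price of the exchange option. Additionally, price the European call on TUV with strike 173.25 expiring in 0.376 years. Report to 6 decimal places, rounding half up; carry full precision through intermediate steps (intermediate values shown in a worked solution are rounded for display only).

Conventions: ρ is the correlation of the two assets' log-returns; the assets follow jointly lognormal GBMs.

exchange price = 72.807895
price(TUV call K=173.25) = 25.247161

σ_eff = √(σ₁² + σ₂² − 2ρσ₁σ₂) = √(0.4518² + 0.4538² − 2·0.4401·0.4518·0.4538) = 0.479159
d₁ = (ln(S₁/S₂) + (q₂ − q₁ + σ_eff²/2)T) / (σ_eff√T) = (ln(224.18/179.42) + (0.0 − 0.0 + 0.114797)·1.5468) / 0.595932 = 0.671700
d₂ = d₁ − σ_eff√T = 0.671700 − 0.595932 = 0.075768
N(d₁) = 0.749113,  N(d₂) = 0.530198
V = S₁·e^{−q₁T}·N(d₁) − S₂·e^{−q₂T}·N(d₂) = 167.936056 − 95.128161 = 72.807895
[vanilla: TUV call K=173.25]
σ√T = 0.4538·√0.376 = 0.278265
d₁ = (ln(S/K) + (r+σ²/2)T) / (σ√T) = (ln(179.42/173.25) + (0.0755+0.4538²/2)·0.376) / 0.278265 = (0.034994 + 0.067104) / 0.278265 = 0.366907
d₂ = d₁ − σ√T = 0.366907 − 0.278265 = 0.088643
e^{−rT} = 0.972011
N(d₁) = 0.643156,  N(d₂) = 0.535317
price = S·N(d₁) − K·e^{−rT}·N(d₂) = 115.395045 − 90.147884 = 25.247161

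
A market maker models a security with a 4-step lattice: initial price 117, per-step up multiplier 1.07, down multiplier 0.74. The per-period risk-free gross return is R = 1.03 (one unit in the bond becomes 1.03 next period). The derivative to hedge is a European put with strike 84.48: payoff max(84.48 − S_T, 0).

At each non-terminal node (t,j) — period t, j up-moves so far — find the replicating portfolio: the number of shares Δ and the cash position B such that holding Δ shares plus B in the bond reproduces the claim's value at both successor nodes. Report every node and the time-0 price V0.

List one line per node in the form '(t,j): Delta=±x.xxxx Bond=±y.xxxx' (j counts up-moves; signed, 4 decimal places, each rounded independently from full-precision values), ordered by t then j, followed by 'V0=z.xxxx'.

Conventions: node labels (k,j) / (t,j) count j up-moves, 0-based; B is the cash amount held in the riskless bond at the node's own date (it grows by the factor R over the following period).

Since d<R<u, set p* = (R−d)/(u−d) = 0.8788; price each node as the discounted p*-expectation of its children.
Payoffs at expiry: V(4,0)=49.3957, V(4,1)=33.7500, V(4,2)=11.1272, V(4,3)=0.0000, V(4,4)=0.0000
Node (3,0) S=47.4112: V=(p*·33.7500+(1−p*)·49.3957)/1.03=34.6082; Δ=(33.7500−49.3957)/(50.7300−35.0843)=-1.0000; B=V−Δ·S=82.0194
Node (3,1) S=68.5540: V=(p*·11.1272+(1−p*)·33.7500)/1.03=13.4654; Δ=(11.1272−33.7500)/(73.3528−50.7300)=-1.0000; B=V−Δ·S=82.0194
Node (3,2) S=99.1254: V=(p*·0.0000+(1−p*)·11.1272)/1.03=1.3095; Δ=(0.0000−11.1272)/(106.0642−73.3528)=-0.3402; B=V−Δ·S=35.0282
Node (3,3) S=143.3300: V=(p*·0.0000+(1−p*)·0.0000)/1.03=0.0000; Δ=(0.0000−0.0000)/(153.3631−106.0642)=0.0000; B=V−Δ·S=0.0000
Node (2,0) S=64.0692: V=(p*·13.4654+(1−p*)·34.6082)/1.03=15.5613; Δ=(13.4654−34.6082)/(68.5540−47.4112)=-1.0000; B=V−Δ·S=79.6305
Node (2,1) S=92.6406: V=(p*·1.3095+(1−p*)·13.4654)/1.03=2.7019; Δ=(1.3095−13.4654)/(99.1254−68.5540)=-0.3976; B=V−Δ·S=39.5379
Node (2,2) S=133.9533: V=(p*·0.0000+(1−p*)·1.3095)/1.03=0.1541; Δ=(0.0000−1.3095)/(143.3300−99.1254)=-0.0296; B=V−Δ·S=4.1222
Node (1,0) S=86.5800: V=(p*·2.7019+(1−p*)·15.5613)/1.03=4.1365; Δ=(2.7019−15.5613)/(92.6406−64.0692)=-0.4501; B=V−Δ·S=43.1045
Node (1,1) S=125.1900: V=(p*·0.1541+(1−p*)·2.7019)/1.03=0.4494; Δ=(0.1541−2.7019)/(133.9533−92.6406)=-0.0617; B=V−Δ·S=8.1699
Node (0,0) S=117.0000: V=(p*·0.4494+(1−p*)·4.1365)/1.03=0.8702; Δ=(0.4494−4.1365)/(125.1900−86.5800)=-0.0955; B=V−Δ·S=12.0431
Verification: the root portfolio costs Δ(0,0)·S0 + B(0,0) = 0.8702, matching V0.

(0,0): Delta=-0.0955 Bond=12.0431
(1,0): Delta=-0.4501 Bond=43.1045
(1,1): Delta=-0.0617 Bond=8.1699
(2,0): Delta=-1.0000 Bond=79.6305
(2,1): Delta=-0.3976 Bond=39.5379
(2,2): Delta=-0.0296 Bond=4.1222
(3,0): Delta=-1.0000 Bond=82.0194
(3,1): Delta=-1.0000 Bond=82.0194
(3,2): Delta=-0.3402 Bond=35.0282
(3,3): Delta=0.0000 Bond=0.0000
V0=0.8702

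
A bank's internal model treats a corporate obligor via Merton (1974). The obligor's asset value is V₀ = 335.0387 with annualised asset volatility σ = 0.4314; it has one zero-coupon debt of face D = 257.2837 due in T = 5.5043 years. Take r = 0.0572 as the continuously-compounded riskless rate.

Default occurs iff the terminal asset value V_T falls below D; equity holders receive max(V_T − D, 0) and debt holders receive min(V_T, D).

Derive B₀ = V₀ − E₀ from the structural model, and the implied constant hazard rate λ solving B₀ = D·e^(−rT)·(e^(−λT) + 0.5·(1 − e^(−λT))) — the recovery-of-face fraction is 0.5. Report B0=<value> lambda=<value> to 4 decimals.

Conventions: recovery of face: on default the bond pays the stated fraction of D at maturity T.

Equity is a call on the firm's assets struck at D = 257.2837:
d₁ = [ln(V₀/D) + (r + σ²/2)T] / (σ√T)
   = [ln(335.0387/257.2837) + (0.0572 + 0.5·0.4314²)·5.5043] / (0.4314·√5.5043)
   = [0.264067 + 0.827037] / 1.012118 = 1.078040
d₂ = d₁ − σ√T = 1.078040 − 1.012118 = 0.065922
N(d₁) = 0.859492,  N(d₂) = 0.526280,  e^(−rT) = 0.729901
E₀ = V₀·N(d₁) − D·e^(−rT)·N(d₂)
   = 335.0387·0.859492 − 257.2837·0.729901·0.526280 = 189.132079
B₀ = V₀ − E₀ = 335.0387 − 189.132079 = 145.906621
e^(−λT) = (B₀·e^(rT)/D − 0.5)/(1 − 0.5) = (145.9066·1.370048/257.2837 − 0.5)/0.5 = 0.55391952
λ = −ln(0.55391952)/5.5043 = 0.107323

B0=145.9066 lambda=0.1073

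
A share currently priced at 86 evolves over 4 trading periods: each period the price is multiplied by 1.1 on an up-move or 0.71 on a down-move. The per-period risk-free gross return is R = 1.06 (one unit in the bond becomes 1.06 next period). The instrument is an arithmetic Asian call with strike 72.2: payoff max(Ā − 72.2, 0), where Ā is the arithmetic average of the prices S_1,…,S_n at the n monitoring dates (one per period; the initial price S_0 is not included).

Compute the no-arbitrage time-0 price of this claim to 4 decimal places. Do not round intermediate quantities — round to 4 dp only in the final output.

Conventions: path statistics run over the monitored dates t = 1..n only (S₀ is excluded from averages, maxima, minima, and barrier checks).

Risk-neutral up-probability p* = (R−d)/(u−d) = (1.06−0.71)/(1.1−0.71) = 0.8974; the claim prices as the p*-weighted sum of path payoffs discounted by R^4.
Enumerate all 2^4 = 16 price paths (U = up ×1.1, D = down ×0.71); each path with k up-moves has probability p*^k·(1−p*)^(4−k).
DDDD: Ā=39.2617, payoff=0.0000, prob=0.000111
UDDD: Ā=60.8281, payoff=0.0000, prob=0.000968
DUDD: Ā=52.4431, payoff=0.0000, prob=0.000968
UUDD: Ā=81.2498, payoff=9.0498, prob=0.008472
DDUD: Ā=46.4897, payoff=0.0000, prob=0.000968
UDUD: Ā=72.0263, payoff=0.0000, prob=0.008472
DUUD: Ā=63.6413, payoff=0.0000, prob=0.008472
UUUD: Ā=98.5992, payoff=26.3992, prob=0.074132
DDDU: Ā=42.2628, payoff=0.0000, prob=0.000968
UDDU: Ā=65.4776, payoff=0.0000, prob=0.008472
DUDU: Ā=57.0926, payoff=0.0000, prob=0.008472
UUDU: Ā=88.4534, payoff=16.2534, prob=0.074132
DDUU: Ā=51.1393, payoff=0.0000, prob=0.008472
UDUU: Ā=79.2299, payoff=7.0299, prob=0.074132
DUUU: Ā=70.8449, payoff=0.0000, prob=0.074132
UUUU: Ā=109.7596, payoff=37.5596, prob=0.648655
Price = Σ prob·payoff / R^4 = 28.122985 / 1.262477 = 22.2760

price = 22.2760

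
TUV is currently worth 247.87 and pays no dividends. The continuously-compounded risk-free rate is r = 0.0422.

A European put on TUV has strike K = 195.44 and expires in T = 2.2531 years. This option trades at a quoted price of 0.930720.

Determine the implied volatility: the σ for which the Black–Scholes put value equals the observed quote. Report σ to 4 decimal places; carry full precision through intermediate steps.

sigma = 0.1362

At σ = 0.1362 the Black–Scholes value reproduces the quote:
σ√T = 0.1362·√2.2531 = 0.204441
d₁ = (ln(S/K) + (r+σ²/2)T) / (σ√T) = (ln(247.87/195.44) + (0.0422+0.1362²/2)·2.2531) / 0.204441 = (0.237651 + 0.115979) / 0.204441 = 1.729743
d₂ = d₁ − σ√T = 1.729743 − 0.204441 = 1.525302
e^{−rT} = 0.909299
N(−d₁) = 0.041838,  N(−d₂) = 0.063592
V = K·e^{−rT}·N(−d₂) − S·N(−d₁) = 11.301136 − 10.370415 = 0.930720 (the quoted price), and the Black–Scholes price is strictly increasing in σ, so σ is unique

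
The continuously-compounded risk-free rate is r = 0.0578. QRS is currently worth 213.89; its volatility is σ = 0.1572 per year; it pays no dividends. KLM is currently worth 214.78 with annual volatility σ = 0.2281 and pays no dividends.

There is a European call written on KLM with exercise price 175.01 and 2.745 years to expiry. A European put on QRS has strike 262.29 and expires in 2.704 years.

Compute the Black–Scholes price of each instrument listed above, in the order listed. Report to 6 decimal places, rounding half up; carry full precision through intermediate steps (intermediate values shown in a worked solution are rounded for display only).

price(KLM call K=175.01) = 71.441791
price(QRS put K=262.29) = 28.138491

[KLM call K=175.01]
σ√T = 0.2281·√2.745 = 0.377917
d₁ = (ln(S/K) + (r+σ²/2)T) / (σ√T) = (ln(214.78/175.01) + (0.0578+0.2281²/2)·2.745) / 0.377917 = (0.204771 + 0.230072) / 0.377917 = 1.150630
d₂ = d₁ − σ√T = 1.150630 − 0.377917 = 0.772713
e^{−rT} = 0.853286
N(d₁) = 0.875058,  N(d₂) = 0.780154
price = S·N(d₁) − K·e^{−rT}·N(d₂) = 187.944917 − 116.503126 = 71.441791
[QRS put K=262.29]
σ√T = 0.1572·√2.704 = 0.258497
d₁ = (ln(S/K) + (r+σ²/2)T) / (σ√T) = (ln(213.89/262.29) + (0.0578+0.1572²/2)·2.704) / 0.258497 = (-0.203989 + 0.189702) / 0.258497 = -0.055271
d₂ = d₁ − σ√T = -0.055271 − 0.258497 = -0.313768
e^{−rT} = 0.855310
N(−d₁) = 0.522039,  N(−d₂) = 0.623151
price = K·e^{−rT}·N(−d₂) − S·N(−d₁) = 139.797315 − 111.658825 = 28.138491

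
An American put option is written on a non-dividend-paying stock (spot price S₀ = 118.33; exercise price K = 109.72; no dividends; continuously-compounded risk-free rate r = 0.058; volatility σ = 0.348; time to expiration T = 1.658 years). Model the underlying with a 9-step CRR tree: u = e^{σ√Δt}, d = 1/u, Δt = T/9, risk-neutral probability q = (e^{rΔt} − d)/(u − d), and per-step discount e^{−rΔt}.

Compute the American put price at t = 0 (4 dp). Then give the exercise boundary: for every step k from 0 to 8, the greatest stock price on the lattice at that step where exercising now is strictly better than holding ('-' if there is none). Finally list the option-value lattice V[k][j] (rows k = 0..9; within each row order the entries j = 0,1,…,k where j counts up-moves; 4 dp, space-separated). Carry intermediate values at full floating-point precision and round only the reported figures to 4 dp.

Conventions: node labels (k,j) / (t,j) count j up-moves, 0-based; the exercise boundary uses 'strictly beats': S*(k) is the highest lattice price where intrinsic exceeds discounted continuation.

params: Δt=0.18422 u=1.16110 d=0.86125 q=0.49855 e^(-rΔt)=0.98937
t_9 payoffs: 78.8684 68.1275 53.6473 34.1257 7.8078 0.0000 0.0000 0.0000 0.0000 0.0000
t_8: node(8,0) S=35.8217 payoff=73.8983 vs cont=72.7322 → 73.8983 [stop]  node(8,1) S=48.2929 payoff=61.4271 vs cont=60.2610 → 61.4271 [stop]  node(8,2) S=65.1059 payoff=44.6141 vs cont=43.4480 → 44.6141 [stop]  node(8,3) S=87.7723 payoff=21.9477 vs cont=20.7816 → 21.9477 [stop]  node(8,4) S=118.3300 payoff=0.0000 vs cont=3.8736 → 3.8736 [wait]  node(8,5) S=159.5262 payoff=0.0000 vs cont=0.0000 → 0.0000 [wait]  node(8,6) S=215.0648 payoff=0.0000 vs cont=0.0000 → 0.0000 [wait]  node(8,7) S=289.9389 payoff=0.0000 vs cont=0.0000 → 0.0000 [wait]  node(8,8) S=390.8802 payoff=0.0000 vs cont=0.0000 → 0.0000 [wait]  ⇒ S*(8)=87.7723
t_7: node(7,0) S=41.5925 payoff=68.1275 vs cont=66.9614 → 68.1275 [stop]  node(7,1) S=56.0727 payoff=53.6473 vs cont=52.4811 → 53.6473 [stop]  node(7,2) S=75.5943 payoff=34.1257 vs cont=32.9596 → 34.1257 [stop]  node(7,3) S=101.9122 payoff=7.8078 vs cont=12.7993 → 12.7993 [wait]  node(7,4) S=137.3926 payoff=0.0000 vs cont=1.9217 → 1.9217 [wait]  node(7,5) S=185.2255 payoff=0.0000 vs cont=0.0000 → 0.0000 [wait]  node(7,6) S=249.7111 payoff=0.0000 vs cont=0.0000 → 0.0000 [wait]  node(7,7) S=336.6473 payoff=0.0000 vs cont=0.0000 → 0.0000 [wait]  ⇒ S*(7)=75.5943
t_6: node(6,0) S=48.2929 payoff=61.4271 vs cont=60.2610 → 61.4271 [stop]  node(6,1) S=65.1059 payoff=44.6141 vs cont=43.4480 → 44.6141 [stop]  node(6,2) S=87.7723 payoff=21.9477 vs cont=23.2436 → 23.2436 [wait]  node(6,3) S=118.3300 payoff=0.0000 vs cont=7.2978 → 7.2978 [wait]  node(6,4) S=159.5262 payoff=0.0000 vs cont=0.9534 → 0.9534 [wait]  node(6,5) S=215.0648 payoff=0.0000 vs cont=0.0000 → 0.0000 [wait]  node(6,6) S=289.9389 payoff=0.0000 vs cont=0.0000 → 0.0000 [wait]  ⇒ S*(6)=65.1059
t_5: node(5,0) S=56.0727 payoff=53.6473 vs cont=52.4811 → 53.6473 [stop]  node(5,1) S=75.5943 payoff=34.1257 vs cont=33.5988 → 34.1257 [stop]  node(5,2) S=101.9122 payoff=7.8078 vs cont=15.1313 → 15.1313 [wait]  node(5,3) S=137.3926 payoff=0.0000 vs cont=4.0909 → 4.0909 [wait]  node(5,4) S=185.2255 payoff=0.0000 vs cont=0.4730 → 0.4730 [wait]  node(5,5) S=249.7111 payoff=0.0000 vs cont=0.0000 → 0.0000 [wait]  ⇒ S*(5)=75.5943
t_4: node(4,0) S=65.1059 payoff=44.6141 vs cont=43.4480 → 44.6141 [stop]  node(4,1) S=87.7723 payoff=21.9477 vs cont=24.3939 → 24.3939 [wait]  node(4,2) S=118.3300 payoff=0.0000 vs cont=9.5247 → 9.5247 [wait]  node(4,3) S=159.5262 payoff=0.0000 vs cont=2.2629 → 2.2629 [wait]  node(4,4) S=215.0648 payoff=0.0000 vs cont=0.2347 → 0.2347 [wait]  ⇒ S*(4)=65.1059
t_3: node(3,0) S=75.5943 payoff=34.1257 vs cont=34.1662 → 34.1662 [wait]  node(3,1) S=101.9122 payoff=7.8078 vs cont=16.8003 → 16.8003 [wait]  node(3,2) S=137.3926 payoff=0.0000 vs cont=5.8415 → 5.8415 [wait]  node(3,3) S=185.2255 payoff=0.0000 vs cont=1.2384 → 1.2384 [wait]  ⇒ S*(3)=-
t_2: node(2,0) S=87.7723 payoff=21.9477 vs cont=25.2373 → 25.2373 [wait]  node(2,1) S=118.3300 payoff=0.0000 vs cont=11.2163 → 11.2163 [wait]  node(2,2) S=159.5262 payoff=0.0000 vs cont=3.5089 → 3.5089 [wait]  ⇒ S*(2)=-
t_1: node(1,0) S=101.9122 payoff=7.8078 vs cont=18.0531 → 18.0531 [wait]  node(1,1) S=137.3926 payoff=0.0000 vs cont=7.2954 → 7.2954 [wait]  ⇒ S*(1)=-
t_0: node(0,0) S=118.3300 payoff=0.0000 vs cont=12.5549 → 12.5549 [wait]  ⇒ S*(0)=-

price = 12.5549
boundary = - - - - 65.1059 75.5943 65.1059 75.5943 87.7723
tree:
12.5549
18.0531 7.2954
25.2373 11.2163 3.5089
34.1662 16.8003 5.8415 1.2384
44.6141 24.3939 9.5247 2.2629 0.2347
53.6473 34.1257 15.1313 4.0909 0.4730 0.0000
61.4271 44.6141 23.2436 7.2978 0.9534 0.0000 0.0000
68.1275 53.6473 34.1257 12.7993 1.9217 0.0000 0.0000 0.0000
73.8983 61.4271 44.6141 21.9477 3.8736 0.0000 0.0000 0.0000 0.0000
78.8684 68.1275 53.6473 34.1257 7.8078 0.0000 0.0000 0.0000 0.0000 0.0000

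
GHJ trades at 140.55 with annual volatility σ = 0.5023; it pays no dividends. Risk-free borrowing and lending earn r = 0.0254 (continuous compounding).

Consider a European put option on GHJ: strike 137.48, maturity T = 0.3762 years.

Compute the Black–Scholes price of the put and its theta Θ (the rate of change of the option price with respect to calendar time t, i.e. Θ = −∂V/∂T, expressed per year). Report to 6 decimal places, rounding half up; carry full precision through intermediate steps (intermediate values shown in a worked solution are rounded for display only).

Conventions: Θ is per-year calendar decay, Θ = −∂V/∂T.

price = 14.838610
Θ = -20.415034

σ√T = 0.5023·√0.3762 = 0.308086
d₁ = (ln(S/K) + (r+σ²/2)T) / (σ√T) = (ln(140.55/137.48) + (0.0254+0.5023²/2)·0.3762) / 0.308086 = (0.022085 + 0.057014) / 0.308086 = 0.256743
d₂ = d₁ − σ√T = 0.256743 − 0.308086 = -0.051344
e^{−rT} = 0.990490
N(−d₁) = 0.398689,  N(−d₂) = 0.520474
Put price V = K·e^{−rT}·N(−d₂) − S·N(−d₁) = 70.874306 − 56.035696 = 14.838610
φ(d₁) = (1/√(2π))·e^{−d₁²/2} = 0.386008
Θ = −S·φ(d₁)·σ/(2√T) + r·K·e^{−rT}·N(−d₂) = −22.215242 + 1.800207 = -20.415034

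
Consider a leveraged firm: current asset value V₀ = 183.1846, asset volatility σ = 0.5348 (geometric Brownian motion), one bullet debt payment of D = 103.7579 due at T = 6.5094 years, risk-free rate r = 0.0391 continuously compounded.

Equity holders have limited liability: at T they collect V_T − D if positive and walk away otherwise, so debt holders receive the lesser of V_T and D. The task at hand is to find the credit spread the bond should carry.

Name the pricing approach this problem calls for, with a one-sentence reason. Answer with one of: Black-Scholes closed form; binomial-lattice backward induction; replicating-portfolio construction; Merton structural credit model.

Key observation: the question is about default risk generated by asset-value dynamics against a debt face of 103.7579 — the structural framework prices exactly that.

framework: Merton structural credit model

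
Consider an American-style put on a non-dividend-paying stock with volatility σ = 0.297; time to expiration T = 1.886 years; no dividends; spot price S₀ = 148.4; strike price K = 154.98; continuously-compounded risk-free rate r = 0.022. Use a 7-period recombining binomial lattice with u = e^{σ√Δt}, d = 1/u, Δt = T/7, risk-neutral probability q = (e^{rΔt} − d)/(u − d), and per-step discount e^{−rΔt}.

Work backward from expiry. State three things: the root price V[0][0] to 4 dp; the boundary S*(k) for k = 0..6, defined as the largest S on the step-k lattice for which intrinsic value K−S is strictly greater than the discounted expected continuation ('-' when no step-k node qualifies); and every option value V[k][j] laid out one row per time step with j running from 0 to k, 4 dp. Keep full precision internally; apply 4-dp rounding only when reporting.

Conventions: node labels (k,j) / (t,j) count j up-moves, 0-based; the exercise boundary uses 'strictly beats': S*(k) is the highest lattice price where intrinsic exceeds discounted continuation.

price = 25.5225
boundary = - - - 93.4498 80.0989 93.4498 109.0260
tree:
25.5225
35.4548 15.1099
47.6133 22.7607 7.0330
61.5302 33.1701 11.7988 1.9724
74.8811 46.3728 19.3198 3.8211 0.0000
86.3246 61.5302 30.5743 7.4024 0.0000 0.0000
96.1332 74.8811 45.9540 14.3405 0.0000 0.0000 0.0000
104.5405 86.3246 61.5302 27.7815 0.0000 0.0000 0.0000 0.0000

params: Δt=0.26943 u=1.16668 d=0.85713 q=0.48074 e^(-rΔt)=0.99409
t_7 payoffs: 104.5405 86.3246 61.5302 27.7815 0.0000 0.0000 0.0000 0.0000
t_6: node(6,0) S=58.8468 payoff=96.1332 vs cont=95.2173 → 96.1332 [stop]  node(6,1) S=80.0989 payoff=74.8811 vs cont=73.9652 → 74.8811 [stop]  node(6,2) S=109.0260 payoff=45.9540 vs cont=45.0381 → 45.9540 [stop]  node(6,3) S=148.4000 payoff=6.5800 vs cont=14.3405 → 14.3405 [wait]  node(6,4) S=201.9936 payoff=0.0000 vs cont=0.0000 → 0.0000 [wait]  node(6,5) S=274.9421 payoff=0.0000 vs cont=0.0000 → 0.0000 [wait]  node(6,6) S=374.2355 payoff=0.0000 vs cont=0.0000 → 0.0000 [wait]  ⇒ S*(6)=109.0260
t_5: node(5,0) S=68.6554 payoff=86.3246 vs cont=85.4087 → 86.3246 [stop]  node(5,1) S=93.4498 payoff=61.5302 vs cont=60.6143 → 61.5302 [stop]  node(5,2) S=127.1985 payoff=27.7815 vs cont=30.5743 → 30.5743 [wait]  node(5,3) S=173.1354 payoff=0.0000 vs cont=7.4024 → 7.4024 [wait]  node(5,4) S=235.6619 payoff=0.0000 vs cont=0.0000 → 0.0000 [wait]  node(5,5) S=320.7696 payoff=0.0000 vs cont=0.0000 → 0.0000 [wait]  ⇒ S*(5)=93.4498
t_4: node(4,0) S=80.0989 payoff=74.8811 vs cont=73.9652 → 74.8811 [stop]  node(4,1) S=109.0260 payoff=45.9540 vs cont=46.3728 → 46.3728 [wait]  node(4,2) S=148.4000 payoff=6.5800 vs cont=19.3198 → 19.3198 [wait]  node(4,3) S=201.9936 payoff=0.0000 vs cont=3.8211 → 3.8211 [wait]  node(4,4) S=274.9421 payoff=0.0000 vs cont=0.0000 → 0.0000 [wait]  ⇒ S*(4)=80.0989
t_3: node(3,0) S=93.4498 payoff=61.5302 vs cont=60.8144 → 61.5302 [stop]  node(3,1) S=127.1985 payoff=27.7815 vs cont=33.1701 → 33.1701 [wait]  node(3,2) S=173.1354 payoff=0.0000 vs cont=11.7988 → 11.7988 [wait]  node(3,3) S=235.6619 payoff=0.0000 vs cont=1.9724 → 1.9724 [wait]  ⇒ S*(3)=93.4498
t_2: node(2,0) S=109.0260 payoff=45.9540 vs cont=47.6133 → 47.6133 [wait]  node(2,1) S=148.4000 payoff=6.5800 vs cont=22.7607 → 22.7607 [wait]  node(2,2) S=201.9936 payoff=0.0000 vs cont=7.0330 → 7.0330 [wait]  ⇒ S*(2)=-
t_1: node(1,0) S=127.1985 payoff=27.7815 vs cont=35.4548 → 35.4548 [wait]  node(1,1) S=173.1354 payoff=0.0000 vs cont=15.1099 → 15.1099 [wait]  ⇒ S*(1)=-
t_0: node(0,0) S=148.4000 payoff=6.5800 vs cont=25.5225 → 25.5225 [wait]  ⇒ S*(0)=-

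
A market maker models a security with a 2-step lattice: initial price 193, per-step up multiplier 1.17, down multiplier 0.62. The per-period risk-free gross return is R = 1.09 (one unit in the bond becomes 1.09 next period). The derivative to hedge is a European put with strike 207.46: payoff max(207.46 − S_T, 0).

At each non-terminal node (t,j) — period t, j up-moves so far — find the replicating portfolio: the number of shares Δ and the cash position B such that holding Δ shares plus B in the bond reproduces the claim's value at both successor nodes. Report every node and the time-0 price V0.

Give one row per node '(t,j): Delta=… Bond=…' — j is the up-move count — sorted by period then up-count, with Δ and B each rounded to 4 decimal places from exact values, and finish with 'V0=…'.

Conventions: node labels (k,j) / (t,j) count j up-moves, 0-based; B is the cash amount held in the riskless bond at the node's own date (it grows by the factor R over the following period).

The replicating-portfolio and risk-neutral prices coincide; use p* = (1.09−0.62)/(1.17−0.62) = 0.8545 for the latter.
Expiry values: V(2,0)=133.2708, V(2,1)=67.4578, V(2,2)=0.0000
(1,0): S=119.6600. Δ = (V_up−V_dn)/(S_up−S_dn) = (67.4578−133.2708)/(140.0022−74.1892) = -1.0000. V = [p*·67.4578 + (1−p*)·133.2708]/1.09 = 70.6703. B = V − Δ·S = 190.3303.
(1,1): S=225.8100. Δ = (V_up−V_dn)/(S_up−S_dn) = (0.0000−67.4578)/(264.1977−140.0022) = -0.5432. V = [p*·0.0000 + (1−p*)·67.4578]/1.09 = 9.0019. B = V − Δ·S = 131.6524.
(0,0): S=193.0000. Δ = (V_up−V_dn)/(S_up−S_dn) = (9.0019−70.6703)/(225.8100−119.6600) = -0.5810. V = [p*·9.0019 + (1−p*)·70.6703]/1.09 = 16.4879. B = V − Δ·S = 128.6123.
Sanity check at the root: Δ(0,0)·S0 + B(0,0) reproduces V0 = 16.4879.

(0,0): Delta=-0.5810 Bond=128.6123
(1,0): Delta=-1.0000 Bond=190.3303
(1,1): Delta=-0.5432 Bond=131.6524
V0=16.4879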